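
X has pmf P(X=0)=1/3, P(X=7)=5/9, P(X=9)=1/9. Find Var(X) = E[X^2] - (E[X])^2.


E[X] = 44/9, E[X^2] = 326/9
Var(X) = E[X^2] - (E[X])^2 = 326/9 - (44/9)^2 = 998/81

998/81


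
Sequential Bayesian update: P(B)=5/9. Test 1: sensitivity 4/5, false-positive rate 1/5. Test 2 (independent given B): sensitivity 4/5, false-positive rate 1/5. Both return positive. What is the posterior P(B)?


After test 1: P(+) = 4/5*5/9 + 1/5*4/9 = 8/15
P(B|+) = (4/9)/(8/15) = 5/6
After test 2 (use post1 as new prior): P(+) = 4/5*5/6 + 1/5*1/6 = 7/10
P(B|+,+) = (2/3)/(7/10) = 20/21

20/21


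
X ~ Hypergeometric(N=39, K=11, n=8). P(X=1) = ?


P(X=1) = C(11,1)*C(28,7) / C(39,8)
= 11*1184040 / 61523748
= 13024440/61523748 = 2530/11951

2530/11951


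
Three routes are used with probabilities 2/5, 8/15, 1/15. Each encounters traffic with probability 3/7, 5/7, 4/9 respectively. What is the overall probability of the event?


P(A) = P(A|B1)P(B1) + P(A|B2)P(B2) + P(A|B3)P(B3)
= 3/7*2/5 + 5/7*8/15 + 4/9*1/15
= 6/35 + 8/21 + 4/135 = 110/189

110/189


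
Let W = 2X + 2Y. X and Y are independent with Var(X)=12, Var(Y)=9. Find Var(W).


Independence => Cov(X,Y)=0
Var(2X + 2Y) = 2^2*Var(X) + 2^2*Var(Y)
= 4*12 + 4*9 = 84

84


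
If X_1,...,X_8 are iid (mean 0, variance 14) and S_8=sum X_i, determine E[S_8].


E[S_n] = n*E[X_1] = 8*0 = 0

0


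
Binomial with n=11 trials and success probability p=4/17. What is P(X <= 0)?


P(X<=0) = P(X=0)
= 1792160394037/34271896307633
= 1792160394037/34271896307633

1792160394037/34271896307633


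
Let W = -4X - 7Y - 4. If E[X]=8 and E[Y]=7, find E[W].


E[-4X - 7Y - 4] = -4*E[X] - 7*E[Y] - 4
= (-4)*(8) + (-7)*(7) + (-4)
= -32 - 49 - 4 = -85

-85


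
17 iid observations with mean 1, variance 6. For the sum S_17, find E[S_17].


E[S_n] = n*E[X_1] = 17*1 = 17

17


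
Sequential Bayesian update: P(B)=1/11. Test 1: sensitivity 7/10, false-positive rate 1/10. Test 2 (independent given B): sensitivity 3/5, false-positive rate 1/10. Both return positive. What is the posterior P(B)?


After test 1: P(+) = 7/10*1/11 + 1/10*10/11 = 17/110
P(B|+) = (7/110)/(17/110) = 7/17
After test 2 (use post1 as new prior): P(+) = 3/5*7/17 + 1/10*10/17 = 26/85
P(B|+,+) = (21/85)/(26/85) = 21/26

21/26


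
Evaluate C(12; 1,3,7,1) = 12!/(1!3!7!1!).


12! = 479001600
Denominator: 1!=1 * 3!=6 * 7!=5040 * 1!=1
Coefficient = 479001600 / 30240 = 15840

15840


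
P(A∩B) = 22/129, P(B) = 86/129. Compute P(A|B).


P(A|B) = P(A∩B)/P(B) = (22/129)/(86/129) = 22/86 = 11/43

11/43


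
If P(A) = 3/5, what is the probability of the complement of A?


P(A') = 1 - P(A) = 1 - 3/5 = 2/5

2/5


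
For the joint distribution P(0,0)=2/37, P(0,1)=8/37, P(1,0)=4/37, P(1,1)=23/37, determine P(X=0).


P(X=0) = P(0,0)+P(0,1) = 2/37 + 8/37 = 10/37

10/37


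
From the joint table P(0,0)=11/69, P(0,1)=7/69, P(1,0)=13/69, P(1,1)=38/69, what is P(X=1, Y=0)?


Read from table: P(X=1, Y=0) = 13/69

13/69


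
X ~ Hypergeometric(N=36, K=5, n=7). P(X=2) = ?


P(X=2) = C(5,2)*C(31,5) / C(36,7)
= 10*169911 / 8347680
= 1699110/8347680 = 609/2992

609/2992


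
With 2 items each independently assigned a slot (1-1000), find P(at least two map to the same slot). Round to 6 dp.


P(all different) = prod((1000-i)/1000 for i=0..1) = 0.999000
P(at least one match) = 1 - 0.999000 = 0.001000

0.001000


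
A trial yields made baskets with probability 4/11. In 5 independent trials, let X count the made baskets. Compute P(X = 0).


P(X=0) = C(5,0) * p^0 * (1-p)^5
= 1 * 1 * 16807/161051
= 16807/161051

16807/161051


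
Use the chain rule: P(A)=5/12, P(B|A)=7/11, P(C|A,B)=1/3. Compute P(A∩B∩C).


P(A∩B∩C) = P(A) * P(B|A) * P(C|A∩B)
= 5/12 * 7/11 * 1/3
= 35/132 * 1/3 = 35/396

35/396


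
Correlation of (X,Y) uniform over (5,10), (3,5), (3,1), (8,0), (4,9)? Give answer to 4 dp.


Cov(X,Y) = -2.2000, Var(X) = 3.4400, Var(Y) = 16.4000
rho = Cov/(sqrt(VarX)*sqrt(VarY)) = -0.2929

-0.2929


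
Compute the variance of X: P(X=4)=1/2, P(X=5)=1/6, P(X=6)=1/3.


E[X] = 29/6, E[X^2] = 145/6
Var(X) = E[X^2] - (E[X])^2 = 145/6 - (29/6)^2 = 29/36

29/36


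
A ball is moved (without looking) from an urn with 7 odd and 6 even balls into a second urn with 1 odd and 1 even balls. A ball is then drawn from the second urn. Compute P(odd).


P(transfer odd) = 7/13; P(transfer even) = 6/13
If odd transferred: Urn II has 2 odd of 3, so P(odd|odd moved) = 2/3
If even transferred: Urn II has 1 odd of 3, so P(odd|even moved) = 1/3
By total probability: P(odd) = 7/13*2/3 + 6/13*1/3 = 20/39

20/39


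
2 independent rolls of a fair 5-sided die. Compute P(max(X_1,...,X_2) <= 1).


P(max <= 1) = P(all X_i <= 1) = (P(X_1 <= 1))^2
= (1/5)^2 = 1/25

1/25


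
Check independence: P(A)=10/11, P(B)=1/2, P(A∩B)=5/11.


P(A)*P(B) = 10/11*1/2 = 5/11
P(A∩B) = 5/11, which equals P(A)P(B), so independent

Yes, A and B are independent


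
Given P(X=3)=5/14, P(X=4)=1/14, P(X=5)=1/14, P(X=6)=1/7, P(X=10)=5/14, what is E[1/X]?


E[1/X] = sum(g(x)*P(x))
= 1/3*5/14 + 1/4*1/14 + 1/5*1/14 + 1/6*1/7 + 1/10*5/14
= 59/280

59/280


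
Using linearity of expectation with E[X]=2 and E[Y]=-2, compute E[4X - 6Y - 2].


E[4X - 6Y - 2] = 4*E[X] - 6*E[Y] - 2
= (4)*(2) + (-6)*(-2) + (-2)
= 8 + 12 - 2 = 18

18


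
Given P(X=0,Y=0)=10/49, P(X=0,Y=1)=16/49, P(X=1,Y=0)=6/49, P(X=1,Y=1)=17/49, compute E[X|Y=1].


P(Y=1) = 33/49
E[X|Y=1] = (0*16 + 1*17)/33 = 17/33

17/33


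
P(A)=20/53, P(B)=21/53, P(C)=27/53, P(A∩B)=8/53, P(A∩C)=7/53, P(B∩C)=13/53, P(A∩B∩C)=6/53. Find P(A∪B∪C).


P(A∪B∪C) = P(A)+P(B)+P(C) - P(AB)-P(AC)-P(BC) + P(ABC)
= 20/53+21/53+27/53 - 8/53-7/53-13/53 + 6/53
= 46/53

46/53


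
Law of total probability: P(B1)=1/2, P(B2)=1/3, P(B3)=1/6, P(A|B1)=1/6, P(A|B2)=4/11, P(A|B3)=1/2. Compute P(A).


P(A) = P(A|B1)P(B1) + P(A|B2)P(B2) + P(A|B3)P(B3)
= 1/6*1/2 + 4/11*1/3 + 1/2*1/6
= 1/12 + 4/33 + 1/12 = 19/66

19/66


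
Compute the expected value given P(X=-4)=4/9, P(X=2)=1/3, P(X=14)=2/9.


E[X] = sum(x * P(x))
= -4*4/9 + 2*1/3 + 14*2/9
= 2

2


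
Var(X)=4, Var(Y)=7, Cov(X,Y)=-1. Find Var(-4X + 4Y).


Var(-4X + 4Y) = (-4)^2*Var(X) + 4^2*Var(Y) + 2*(-4)*4*Cov(X,Y)
= 16*4 + 16*7 - 32*(-1)
= 64 + 112 + 32 = 208

208


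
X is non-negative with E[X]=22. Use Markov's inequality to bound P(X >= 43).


Markov: P(X >= a) <= E[X]/a
P(X >= 43) <= 22/43

22/43


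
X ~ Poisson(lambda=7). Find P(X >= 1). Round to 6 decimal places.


P(X>=1) = 1 - P(X<=0) = 1 - (e^(-7)*7^0/0!)
≈ 1 - 0.0009118820 = 0.9990881180
≈ 0.999088

0.999088


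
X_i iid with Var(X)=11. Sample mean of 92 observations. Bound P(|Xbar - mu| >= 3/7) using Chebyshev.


Var(Xbar) = Var(X)/n = 11/92
Chebyshev: P(|Xbar-mu| >= 3/7) <= Var(Xbar)/(3/7)^2 = (11/92)/(9/49) = 539/828

539/828


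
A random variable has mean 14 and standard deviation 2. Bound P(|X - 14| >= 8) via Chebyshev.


k = 8/2 = 4
Chebyshev: P(|X-mu| >= k*sigma) <= 1/k^2 = 1/4^2 = 1/16

1/16


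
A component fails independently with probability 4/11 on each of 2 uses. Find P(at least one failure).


P(at least one) = 1 - P(none)
P(none) = (1 - 4/11)^2 = (7/11)^2 = 49/121
P(at least one) = 1 - 49/121 = 72/121

72/121


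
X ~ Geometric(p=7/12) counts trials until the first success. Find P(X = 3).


P(X=3) = (1-p)^2 * p = (5/12)^2 * 7/12
= 25/144 * 7/12 = 175/1728

175/1728


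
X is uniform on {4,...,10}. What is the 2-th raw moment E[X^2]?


E[X^2] = (1/7) * sum(x^2 for x=4..10)
= 371/7 = 53

53


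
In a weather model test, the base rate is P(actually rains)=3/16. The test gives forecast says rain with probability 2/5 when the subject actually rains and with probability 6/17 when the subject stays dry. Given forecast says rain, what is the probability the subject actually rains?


P(A) = P(A|B)P(B) + P(A|B')P(B') = 2/5*3/16 + 6/17*13/16 = 123/340
P(B|A) = P(A|B)P(B)/P(A) = (3/40)/(123/340) = 17/82

17/82


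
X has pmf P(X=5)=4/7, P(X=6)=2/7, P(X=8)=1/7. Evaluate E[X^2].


E[X^2] = sum(x^2 * P(x))
= 25*4/7 + 36*2/7 + 64*1/7
= 236/7

236/7


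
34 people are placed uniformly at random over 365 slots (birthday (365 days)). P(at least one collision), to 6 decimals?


P(all different) = prod((365-i)/365 for i=0..33) = 0.204683
P(at least one match) = 1 - 0.204683 = 0.795317

0.795317


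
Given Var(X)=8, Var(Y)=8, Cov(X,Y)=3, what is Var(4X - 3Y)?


Var(4X - 3Y) = 4^2*Var(X) + (-3)^2*Var(Y) + 2*4*(-3)*Cov(X,Y)
= 16*8 + 9*8 - 24*3
= 128 + 72 - 72 = 128

128


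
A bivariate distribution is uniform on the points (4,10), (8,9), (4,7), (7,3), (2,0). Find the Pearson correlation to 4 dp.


Cov(X,Y) = 3.2000, Var(X) = 4.8000, Var(Y) = 14.1600
rho = Cov/(sqrt(VarX)*sqrt(VarY)) = 0.3881

0.3881


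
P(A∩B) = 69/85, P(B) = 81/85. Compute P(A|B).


P(A|B) = P(A∩B)/P(B) = (69/85)/(81/85) = 69/81 = 23/27

23/27


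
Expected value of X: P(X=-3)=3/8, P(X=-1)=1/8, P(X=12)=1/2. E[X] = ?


E[X] = sum(x * P(x))
= -3*3/8 - 1*1/8 + 12*1/2
= 19/4

19/4


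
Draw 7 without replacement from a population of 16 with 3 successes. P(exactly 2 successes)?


P(X=2) = C(3,2)*C(13,5) / C(16,7)
= 3*1287 / 11440
= 3861/11440 = 27/80

27/80


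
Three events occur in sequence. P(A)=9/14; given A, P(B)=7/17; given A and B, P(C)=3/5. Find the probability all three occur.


P(A∩B∩C) = P(A) * P(B|A) * P(C|A∩B)
= 9/14 * 7/17 * 3/5
= 9/34 * 3/5 = 27/170

27/170


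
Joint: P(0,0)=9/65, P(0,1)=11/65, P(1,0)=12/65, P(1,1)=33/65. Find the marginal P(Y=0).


P(Y=0) = P(0,0)+P(1,0) = 9/65 + 12/65 = 21/65

21/65


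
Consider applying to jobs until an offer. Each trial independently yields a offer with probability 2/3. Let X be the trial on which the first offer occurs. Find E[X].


For geometric (trials until first success), E[X] = 1/p = 1/(2/3) = 3/2

3/2


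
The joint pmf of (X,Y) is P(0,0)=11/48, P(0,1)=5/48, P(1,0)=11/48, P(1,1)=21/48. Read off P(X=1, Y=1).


Read from table: P(X=1, Y=1) = 21/48 = 7/16

7/16


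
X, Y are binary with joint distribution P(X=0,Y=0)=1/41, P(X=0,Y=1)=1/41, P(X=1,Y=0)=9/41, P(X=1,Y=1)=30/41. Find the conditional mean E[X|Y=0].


P(Y=0) = 10/41
E[X|Y=0] = (0*1 + 1*9)/10 = 9/10

9/10


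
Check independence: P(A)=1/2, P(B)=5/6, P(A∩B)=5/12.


P(A)*P(B) = 1/2*5/6 = 5/12
P(A∩B) = 5/12, which equals P(A)P(B), so independent

Yes, A and B are independent


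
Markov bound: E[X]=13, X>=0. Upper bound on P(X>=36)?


Markov: P(X >= a) <= E[X]/a
P(X >= 36) <= 13/36

13/36


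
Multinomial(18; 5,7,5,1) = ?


18! = 6402373705728000
Denominator: 5!=120 * 7!=5040 * 5!=120 * 1!=1
Coefficient = 6402373705728000 / 72576000 = 88216128

88216128


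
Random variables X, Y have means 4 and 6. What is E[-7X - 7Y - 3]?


E[-7X - 7Y - 3] = -7*E[X] - 7*E[Y] - 3
= (-7)*(4) + (-7)*(6) + (-3)
= -28 - 42 - 3 = -73

-73


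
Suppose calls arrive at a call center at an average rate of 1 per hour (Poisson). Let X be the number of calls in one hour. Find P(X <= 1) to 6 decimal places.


P(X<=1) = e^(-1)*1^0/0! + e^(-1)*1^1/1!
≈ 0.3678794412 + 0.3678794412
= 0.7357588824
≈ 0.735759

0.735759


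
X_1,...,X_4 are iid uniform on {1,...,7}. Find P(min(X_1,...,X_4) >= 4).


P(min >= 4) = P(all X_i >= 4) = (P(X_1 >= 4))^4
= (4/7)^4 = 256/2401

256/2401


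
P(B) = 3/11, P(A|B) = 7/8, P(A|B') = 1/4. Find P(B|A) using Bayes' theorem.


P(A) = P(A|B)P(B) + P(A|B')P(B') = 7/8*3/11 + 1/4*8/11 = 37/88
P(B|A) = P(A|B)P(B)/P(A) = (21/88)/(37/88) = 21/37

21/37


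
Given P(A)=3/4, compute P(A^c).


P(A') = 1 - P(A) = 1 - 3/4 = 1/4

1/4


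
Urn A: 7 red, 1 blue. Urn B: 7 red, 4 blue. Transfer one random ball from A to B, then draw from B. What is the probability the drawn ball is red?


P(transfer red) = 7/8; P(transfer blue) = 1/8
If red transferred: Urn II has 8 red of 12, so P(red|red moved) = 2/3
If blue transferred: Urn II has 7 red of 12, so P(red|blue moved) = 7/12
By total probability: P(red) = 7/8*2/3 + 1/8*7/12 = 21/32

21/32


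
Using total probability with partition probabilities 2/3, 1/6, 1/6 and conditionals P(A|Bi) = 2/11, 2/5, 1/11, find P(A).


P(A) = P(A|B1)P(B1) + P(A|B2)P(B2) + P(A|B3)P(B3)
= 2/11*2/3 + 2/5*1/6 + 1/11*1/6
= 4/33 + 1/15 + 1/66 = 67/330

67/330


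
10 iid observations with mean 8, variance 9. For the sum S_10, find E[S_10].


E[S_n] = n*E[X_1] = 10*8 = 80

80


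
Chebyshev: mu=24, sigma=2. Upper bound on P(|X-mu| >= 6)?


k = 6/2 = 3
Chebyshev: P(|X-mu| >= k*sigma) <= 1/k^2 = 1/3^2 = 1/9

1/9


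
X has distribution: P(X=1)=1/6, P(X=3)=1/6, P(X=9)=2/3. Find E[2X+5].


E[2X+5] = sum(g(x)*P(x))
= 7*1/6 + 11*1/6 + 23*2/3
= 55/3

55/3


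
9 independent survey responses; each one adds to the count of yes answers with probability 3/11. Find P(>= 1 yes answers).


P(at least one) = 1 - P(none)
P(none) = (1 - 3/11)^9 = (8/11)^9 = 134217728/2357947691
P(at least one) = 1 - 134217728/2357947691 = 2223729963/2357947691

2223729963/2357947691


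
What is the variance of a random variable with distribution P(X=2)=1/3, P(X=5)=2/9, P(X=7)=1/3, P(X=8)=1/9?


E[X] = 5, E[X^2] = 91/3
Var(X) = E[X^2] - (E[X])^2 = 91/3 - (5)^2 = 16/3

16/3


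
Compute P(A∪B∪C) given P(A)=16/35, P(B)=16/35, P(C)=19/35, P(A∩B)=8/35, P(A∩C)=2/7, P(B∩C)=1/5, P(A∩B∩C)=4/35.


P(A∪B∪C) = P(A)+P(B)+P(C) - P(AB)-P(AC)-P(BC) + P(ABC)
= 16/35+16/35+19/35 - 8/35-2/7-1/5 + 4/35
= 6/7

6/7


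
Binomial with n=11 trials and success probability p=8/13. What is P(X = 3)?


P(X=3) = C(11,3) * p^3 * (1-p)^8
= 165 * 512/2197 * 390625/815730721
= 33000000000/1792160394037

33000000000/1792160394037


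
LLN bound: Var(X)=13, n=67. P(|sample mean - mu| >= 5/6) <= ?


Var(Xbar) = Var(X)/n = 13/67
Chebyshev: P(|Xbar-mu| >= 5/6) <= Var(Xbar)/(5/6)^2 = (13/67)/(25/36) = 468/1675

468/1675


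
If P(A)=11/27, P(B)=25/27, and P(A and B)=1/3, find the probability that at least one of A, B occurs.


P(A∪B) = P(A) + P(B) - P(A∩B)
= 11/27 + 25/27 - 1/3 = 1

1


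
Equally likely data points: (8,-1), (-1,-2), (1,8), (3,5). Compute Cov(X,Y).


E[X]=11/4, E[Y]=5/2, E[XY]=17/4
Cov(X,Y) = E[XY] - E[X]E[Y] = 17/4 - 11/4*5/2 = -21/8

-21/8


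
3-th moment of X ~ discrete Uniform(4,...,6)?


E[X^3] = (1/3) * sum(x^3 for x=4..6)
= 405/3 = 135

135


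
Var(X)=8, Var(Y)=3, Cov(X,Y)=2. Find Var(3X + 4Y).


Var(3X + 4Y) = 3^2*Var(X) + 4^2*Var(Y) + 2*3*4*Cov(X,Y)
= 9*8 + 16*3 + 24*2
= 72 + 48 + 48 = 168

168


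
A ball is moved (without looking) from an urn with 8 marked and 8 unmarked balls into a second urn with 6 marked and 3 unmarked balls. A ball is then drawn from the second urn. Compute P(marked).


P(transfer marked) = 8/16 = 1/2; P(transfer unmarked) = 1/2
If marked transferred: Urn II has 7 marked of 10, so P(marked|marked moved) = 7/10
If unmarked transferred: Urn II has 6 marked of 10, so P(marked|unmarked moved) = 3/5
By total probability: P(marked) = 1/2*7/10 + 1/2*3/5 = 13/20

13/20


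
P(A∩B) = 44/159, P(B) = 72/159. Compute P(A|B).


P(A|B) = P(A∩B)/P(B) = (44/159)/(72/159) = 44/72 = 11/18

11/18


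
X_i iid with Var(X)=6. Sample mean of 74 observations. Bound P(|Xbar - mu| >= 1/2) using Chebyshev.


Var(Xbar) = Var(X)/n = 6/74
Chebyshev: P(|Xbar-mu| >= 1/2) <= Var(Xbar)/(1/2)^2 = (3/37)/(1/4) = 12/37

12/37


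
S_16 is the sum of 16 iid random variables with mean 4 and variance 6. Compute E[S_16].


E[S_n] = n*E[X_1] = 16*4 = 64

64


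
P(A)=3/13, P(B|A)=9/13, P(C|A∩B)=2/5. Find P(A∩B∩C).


P(A∩B∩C) = P(A) * P(B|A) * P(C|A∩B)
= 3/13 * 9/13 * 2/5
= 27/169 * 2/5 = 54/845

54/845


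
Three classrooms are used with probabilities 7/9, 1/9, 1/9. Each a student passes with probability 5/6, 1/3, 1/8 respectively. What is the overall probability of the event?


P(A) = P(A|B1)P(B1) + P(A|B2)P(B2) + P(A|B3)P(B3)
= 5/6*7/9 + 1/3*1/9 + 1/8*1/9
= 35/54 + 1/27 + 1/72 = 151/216

151/216


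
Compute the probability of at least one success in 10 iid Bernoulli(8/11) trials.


P(at least one) = 1 - P(none)
P(none) = (1 - 8/11)^10 = (3/11)^10 = 59049/25937424601
P(at least one) = 1 - 59049/25937424601 = 25937365552/25937424601

25937365552/25937424601


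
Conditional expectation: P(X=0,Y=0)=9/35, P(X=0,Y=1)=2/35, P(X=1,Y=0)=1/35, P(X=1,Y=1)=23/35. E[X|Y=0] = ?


P(Y=0) = 10/35
E[X|Y=0] = (0*9 + 1*1)/10 = 1/10

1/10


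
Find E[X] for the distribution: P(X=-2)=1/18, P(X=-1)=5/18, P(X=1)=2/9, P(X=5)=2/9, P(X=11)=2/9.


E[X] = sum(x * P(x))
= -2*1/18 - 1*5/18 + 1*2/9 + 5*2/9 + 11*2/9
= 61/18

61/18


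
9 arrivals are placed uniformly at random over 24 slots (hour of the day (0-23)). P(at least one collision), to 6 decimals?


P(all different) = prod((24-i)/24 for i=0..8) = 0.179599
P(at least one match) = 1 - 0.179599 = 0.820401

0.820401


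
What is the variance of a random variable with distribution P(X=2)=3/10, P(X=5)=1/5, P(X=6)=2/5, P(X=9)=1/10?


E[X] = 49/10, E[X^2] = 287/10
Var(X) = E[X^2] - (E[X])^2 = 287/10 - (49/10)^2 = 469/100

469/100


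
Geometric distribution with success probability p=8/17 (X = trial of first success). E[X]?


For geometric (trials until first success), E[X] = 1/p = 1/(8/17) = 17/8

17/8


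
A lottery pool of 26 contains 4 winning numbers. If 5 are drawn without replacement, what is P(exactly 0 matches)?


P(X=0) = C(4,0)*C(22,5) / C(26,5)
= 1*26334 / 65780
= 26334/65780 = 1197/2990

1197/2990


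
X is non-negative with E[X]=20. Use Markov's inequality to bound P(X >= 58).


Markov: P(X >= a) <= E[X]/a
P(X >= 58) <= 20/58 = 10/29

10/29


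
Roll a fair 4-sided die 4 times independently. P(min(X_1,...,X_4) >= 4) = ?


P(min >= 4) = P(all X_i >= 4) = (P(X_1 >= 4))^4
= (1/4)^4 = 1/256

1/256


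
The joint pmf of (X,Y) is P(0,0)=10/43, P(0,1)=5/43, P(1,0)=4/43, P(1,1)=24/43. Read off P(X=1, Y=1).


Read from table: P(X=1, Y=1) = 24/43

24/43


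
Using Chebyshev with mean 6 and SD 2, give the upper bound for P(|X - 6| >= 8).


k = 8/2 = 4
Chebyshev: P(|X-mu| >= k*sigma) <= 1/k^2 = 1/4^2 = 1/16

1/16


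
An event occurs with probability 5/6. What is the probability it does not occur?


P(A') = 1 - P(A) = 1 - 5/6 = 1/6

1/6


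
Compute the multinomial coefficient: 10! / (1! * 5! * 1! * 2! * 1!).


10! = 3628800
Denominator: 1!=1 * 5!=120 * 1!=1 * 2!=2 * 1!=1
Coefficient = 3628800 / 240 = 15120

15120


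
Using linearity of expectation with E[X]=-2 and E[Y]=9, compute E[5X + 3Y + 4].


E[5X + 3Y + 4] = 5*E[X] + 3*E[Y] + 4
= (5)*(-2) + (3)*(9) + (4)
= -10 + 27 + 4 = 21

21


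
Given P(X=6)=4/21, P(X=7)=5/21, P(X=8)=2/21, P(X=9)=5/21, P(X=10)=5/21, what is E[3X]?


E[3X] = sum(g(x)*P(x))
= 18*4/21 + 21*5/21 + 24*2/21 + 27*5/21 + 30*5/21
= 170/7

170/7


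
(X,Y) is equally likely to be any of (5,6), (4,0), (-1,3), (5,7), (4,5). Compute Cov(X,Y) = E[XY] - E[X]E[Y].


E[X]=17/5, E[Y]=21/5, E[XY]=82/5
Cov(X,Y) = E[XY] - E[X]E[Y] = 82/5 - 17/5*21/5 = 53/25

53/25


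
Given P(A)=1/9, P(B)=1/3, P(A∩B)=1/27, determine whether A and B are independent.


P(A)*P(B) = 1/9*1/3 = 1/27
P(A∩B) = 1/27, which equals P(A)P(B), so independent

Yes, A and B are independent


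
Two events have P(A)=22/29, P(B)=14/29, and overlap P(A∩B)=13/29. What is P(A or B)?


P(A∪B) = P(A) + P(B) - P(A∩B)
= 22/29 + 14/29 - 13/29 = 23/29

23/29


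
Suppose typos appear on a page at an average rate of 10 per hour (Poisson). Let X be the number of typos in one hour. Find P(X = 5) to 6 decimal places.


P(X=5) = e^(-10) * 10^5 / 5!
≈ 0.00004539992976 * 100000 / 120
≈ 0.037833

0.037833


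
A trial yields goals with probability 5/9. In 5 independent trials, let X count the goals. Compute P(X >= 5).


P(X>=5) = P(X=5)
= 3125/59049
= 3125/59049

3125/59049


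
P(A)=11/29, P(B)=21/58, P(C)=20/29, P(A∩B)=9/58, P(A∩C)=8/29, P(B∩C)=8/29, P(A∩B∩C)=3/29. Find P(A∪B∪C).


P(A∪B∪C) = P(A)+P(B)+P(C) - P(AB)-P(AC)-P(BC) + P(ABC)
= 11/29+21/58+20/29 - 9/58-8/29-8/29 + 3/29
= 24/29

24/29


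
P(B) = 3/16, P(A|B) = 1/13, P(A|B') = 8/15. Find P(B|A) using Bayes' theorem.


P(A) = P(A|B)P(B) + P(A|B')P(B') = 1/13*3/16 + 8/15*13/16 = 1397/3120
P(B|A) = P(A|B)P(B)/P(A) = (3/208)/(1397/3120) = 45/1397

45/1397


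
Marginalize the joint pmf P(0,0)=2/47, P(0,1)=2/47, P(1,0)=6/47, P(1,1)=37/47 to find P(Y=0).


P(Y=0) = P(0,0)+P(1,0) = 2/47 + 6/47 = 8/47

8/47


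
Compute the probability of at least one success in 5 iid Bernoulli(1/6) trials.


P(at least one) = 1 - P(none)
P(none) = (1 - 1/6)^5 = (5/6)^5 = 3125/7776
P(at least one) = 1 - 3125/7776 = 4651/7776

4651/7776


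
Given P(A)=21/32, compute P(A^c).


P(A') = 1 - P(A) = 1 - 21/32 = 11/32

11/32


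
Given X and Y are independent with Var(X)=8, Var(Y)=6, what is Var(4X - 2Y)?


Independence => Cov(X,Y)=0
Var(4X - 2Y) = 4^2*Var(X) + (-2)^2*Var(Y)
= 16*8 + 4*6 = 152

152


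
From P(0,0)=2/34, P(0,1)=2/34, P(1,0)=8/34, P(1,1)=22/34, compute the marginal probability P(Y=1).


P(Y=1) = P(0,1)+P(1,1) = 2/34 + 22/34 = 24/34 = 12/17

12/17


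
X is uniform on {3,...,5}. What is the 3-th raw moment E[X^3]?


E[X^3] = (1/3) * sum(x^3 for x=3..5)
= 216/3 = 72

72


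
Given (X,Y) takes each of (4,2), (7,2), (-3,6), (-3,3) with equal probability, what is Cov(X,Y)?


E[X]=5/4, E[Y]=13/4, E[XY]=-5/4
Cov(X,Y) = E[XY] - E[X]E[Y] = -5/4 - 5/4*13/4 = -85/16

-85/16


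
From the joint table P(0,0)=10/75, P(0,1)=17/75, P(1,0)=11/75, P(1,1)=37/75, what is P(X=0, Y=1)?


Read from table: P(X=0, Y=1) = 17/75

17/75


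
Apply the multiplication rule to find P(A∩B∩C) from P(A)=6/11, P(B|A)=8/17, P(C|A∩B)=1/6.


P(A∩B∩C) = P(A) * P(B|A) * P(C|A∩B)
= 6/11 * 8/17 * 1/6
= 48/187 * 1/6 = 8/187

8/187


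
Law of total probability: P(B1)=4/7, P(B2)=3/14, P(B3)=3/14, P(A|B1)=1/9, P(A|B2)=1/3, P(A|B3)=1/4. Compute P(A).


P(A) = P(A|B1)P(B1) + P(A|B2)P(B2) + P(A|B3)P(B3)
= 1/9*4/7 + 1/3*3/14 + 1/4*3/14
= 4/63 + 1/14 + 3/56 = 95/504

95/504


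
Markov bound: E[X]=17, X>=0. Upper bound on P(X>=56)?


Markov: P(X >= a) <= E[X]/a
P(X >= 56) <= 17/56

17/56


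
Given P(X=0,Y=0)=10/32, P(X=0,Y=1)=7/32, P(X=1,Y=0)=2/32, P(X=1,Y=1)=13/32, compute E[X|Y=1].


P(Y=1) = 20/32
E[X|Y=1] = (0*7 + 1*13)/20 = 13/20

13/20


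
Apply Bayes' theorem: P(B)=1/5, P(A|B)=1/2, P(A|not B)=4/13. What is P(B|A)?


P(A) = P(A|B)P(B) + P(A|B')P(B') = 1/2*1/5 + 4/13*4/5 = 9/26
P(B|A) = P(A|B)P(B)/P(A) = (1/10)/(9/26) = 13/45

13/45


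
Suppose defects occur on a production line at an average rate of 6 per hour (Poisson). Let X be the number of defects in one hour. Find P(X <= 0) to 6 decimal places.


P(X<=0) = e^(-6)*6^0/0!
≈ 0.0024787522
≈ 0.002479

0.002479


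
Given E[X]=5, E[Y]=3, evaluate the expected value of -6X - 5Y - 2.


E[-6X - 5Y - 2] = -6*E[X] - 5*E[Y] - 2
= (-6)*(5) + (-5)*(3) + (-2)
= -30 - 15 - 2 = -47

-47


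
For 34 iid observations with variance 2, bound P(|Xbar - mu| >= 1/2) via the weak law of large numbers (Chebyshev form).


Var(Xbar) = Var(X)/n = 2/34
Chebyshev: P(|Xbar-mu| >= 1/2) <= Var(Xbar)/(1/2)^2 = (1/17)/(1/4) = 4/17

4/17


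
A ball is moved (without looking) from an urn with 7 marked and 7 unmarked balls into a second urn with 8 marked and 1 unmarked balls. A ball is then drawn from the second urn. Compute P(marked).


P(transfer marked) = 7/14 = 1/2; P(transfer unmarked) = 1/2
If marked transferred: Urn II has 9 marked of 10, so P(marked|marked moved) = 9/10
If unmarked transferred: Urn II has 8 marked of 10, so P(marked|unmarked moved) = 4/5
By total probability: P(marked) = 1/2*9/10 + 1/2*4/5 = 17/20

17/20


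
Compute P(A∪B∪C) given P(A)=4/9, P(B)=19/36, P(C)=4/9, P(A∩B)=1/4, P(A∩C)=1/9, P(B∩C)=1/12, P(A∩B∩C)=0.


P(A∪B∪C) = P(A)+P(B)+P(C) - P(AB)-P(AC)-P(BC) + P(ABC)
= 4/9+19/36+4/9 - 1/4-1/9-1/12 + 0
= 35/36

35/36


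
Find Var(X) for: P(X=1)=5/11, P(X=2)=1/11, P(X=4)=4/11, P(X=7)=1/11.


E[X] = 30/11, E[X^2] = 122/11
Var(X) = E[X^2] - (E[X])^2 = 122/11 - (30/11)^2 = 442/121

442/121


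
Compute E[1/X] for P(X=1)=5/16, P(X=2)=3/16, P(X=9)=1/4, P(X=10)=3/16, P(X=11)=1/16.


E[1/X] = sum(g(x)*P(x))
= 1*5/16 + 1/2*3/16 + 1/9*1/4 + 1/10*3/16 + 1/11*1/16
= 3631/7920

3631/7920


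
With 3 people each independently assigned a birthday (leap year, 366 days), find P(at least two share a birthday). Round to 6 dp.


P(all different) = prod((366-i)/366 for i=0..2) = 0.991818
P(at least one match) = 1 - 0.991818 = 0.008182

0.008182


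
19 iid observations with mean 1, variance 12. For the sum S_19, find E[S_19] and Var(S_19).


E[S_n] = n*mu = 19*1 = 19
Var(S_n) = n*sigma^2 = 19*12 = 228

E[S_19]=19, Var(S_19)=228


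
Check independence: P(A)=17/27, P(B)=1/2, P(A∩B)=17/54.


P(A)*P(B) = 17/27*1/2 = 17/54
P(A∩B) = 17/54, which equals P(A)P(B), so independent

Yes, A and B are independent


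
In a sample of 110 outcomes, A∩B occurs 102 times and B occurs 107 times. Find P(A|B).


P(A|B) = P(A∩B)/P(B) = (102/110)/(107/110) = 102/107

102/107


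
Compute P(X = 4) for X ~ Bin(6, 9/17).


P(X=4) = C(6,4) * p^4 * (1-p)^2
= 15 * 6561/83521 * 64/289
= 6298560/24137569

6298560/24137569


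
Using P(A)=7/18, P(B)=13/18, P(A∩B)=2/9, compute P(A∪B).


P(A∪B) = P(A) + P(B) - P(A∩B)
= 7/18 + 13/18 - 2/9 = 8/9

8/9


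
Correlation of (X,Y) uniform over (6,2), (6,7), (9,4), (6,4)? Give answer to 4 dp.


Cov(X,Y) = -0.1875, Var(X) = 1.6875, Var(Y) = 3.1875
rho = Cov/(sqrt(VarX)*sqrt(VarY)) = -0.0808

-0.0808


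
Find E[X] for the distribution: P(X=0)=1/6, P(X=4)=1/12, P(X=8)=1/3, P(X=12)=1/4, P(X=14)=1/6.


E[X] = sum(x * P(x))
= 0*1/6 + 4*1/12 + 8*1/3 + 12*1/4 + 14*1/6
= 25/3

25/3


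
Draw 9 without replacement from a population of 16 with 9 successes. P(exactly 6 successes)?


P(X=6) = C(9,6)*C(7,3) / C(16,9)
= 84*35 / 11440
= 2940/11440 = 147/572

147/572


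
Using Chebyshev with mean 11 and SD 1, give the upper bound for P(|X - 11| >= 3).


k = 3/1 = 3
Chebyshev: P(|X-mu| >= k*sigma) <= 1/k^2 = 1/3^2 = 1/9

1/9


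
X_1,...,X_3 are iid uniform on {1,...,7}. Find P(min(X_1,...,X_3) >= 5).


P(min >= 5) = P(all X_i >= 5) = (P(X_1 >= 5))^3
= (3/7)^3 = 27/343

27/343


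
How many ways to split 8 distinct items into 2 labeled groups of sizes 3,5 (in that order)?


8! = 40320
Denominator: 3!=6 * 5!=120
Coefficient = 40320 / 720 = 56

56


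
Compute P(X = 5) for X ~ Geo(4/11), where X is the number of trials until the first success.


P(X=5) = (1-p)^4 * p = (7/11)^4 * 4/11
= 2401/14641 * 4/11 = 9604/161051

9604/161051


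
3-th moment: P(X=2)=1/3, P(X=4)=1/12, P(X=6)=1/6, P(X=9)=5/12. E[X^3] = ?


E[X^3] = sum(x^3 * P(x))
= 8*1/3 + 64*1/12 + 216*1/6 + 729*5/12
= 1391/4

1391/4


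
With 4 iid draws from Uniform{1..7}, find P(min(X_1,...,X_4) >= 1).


P(min >= 1) = P(all X_i >= 1) = (P(X_1 >= 1))^4
= (7/7)^4 = 1^4 = 1

1


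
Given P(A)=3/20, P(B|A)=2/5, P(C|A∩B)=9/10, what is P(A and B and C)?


P(A∩B∩C) = P(A) * P(B|A) * P(C|A∩B)
= 3/20 * 2/5 * 9/10
= 3/50 * 9/10 = 27/500

27/500


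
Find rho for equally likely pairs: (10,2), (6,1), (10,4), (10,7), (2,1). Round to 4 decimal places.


Cov(X,Y) = 4.8000, Var(X) = 10.2400, Var(Y) = 5.2000
rho = Cov/(sqrt(VarX)*sqrt(VarY)) = 0.6578

0.6578


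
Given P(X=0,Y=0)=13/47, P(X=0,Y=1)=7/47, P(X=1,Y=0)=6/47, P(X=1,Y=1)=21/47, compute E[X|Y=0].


P(Y=0) = 19/47
E[X|Y=0] = (0*13 + 1*6)/19 = 6/19

6/19


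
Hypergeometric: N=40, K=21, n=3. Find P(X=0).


P(X=0) = C(21,0)*C(19,3) / C(40,3)
= 1*969 / 9880
= 969/9880 = 51/520

51/520


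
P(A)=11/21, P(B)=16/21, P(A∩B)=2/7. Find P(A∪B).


P(A∪B) = P(A) + P(B) - P(A∩B)
= 11/21 + 16/21 - 2/7 = 1

1


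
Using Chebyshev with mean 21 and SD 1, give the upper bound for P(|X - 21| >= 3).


k = 3/1 = 3
Chebyshev: P(|X-mu| >= k*sigma) <= 1/k^2 = 1/3^2 = 1/9

1/9


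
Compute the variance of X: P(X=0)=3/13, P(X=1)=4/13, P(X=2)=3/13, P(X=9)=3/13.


E[X] = 37/13, E[X^2] = 259/13
Var(X) = E[X^2] - (E[X])^2 = 259/13 - (37/13)^2 = 1998/169

1998/169


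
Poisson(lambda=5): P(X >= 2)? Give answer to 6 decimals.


P(X>=2) = 1 - P(X<=1) = 1 - (e^(-5)*5^0/0! + e^(-5)*5^1/1!)
≈ 1 - (0.0067379470 + 0.0336897350)
= 1 - 0.0404276820 = 0.9595723180
≈ 0.959572

0.959572


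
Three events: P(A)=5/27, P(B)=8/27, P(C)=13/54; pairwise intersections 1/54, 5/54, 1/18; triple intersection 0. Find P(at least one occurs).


P(A∪B∪C) = P(A)+P(B)+P(C) - P(AB)-P(AC)-P(BC) + P(ABC)
= 5/27+8/27+13/54 - 1/54-5/54-1/18 + 0
= 5/9

5/9


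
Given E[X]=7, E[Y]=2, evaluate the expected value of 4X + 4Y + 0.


E[4X + 4Y + 0] = 4*E[X] + 4*E[Y] + 0
= (4)*(7) + (4)*(2) + (0)
= 28 + 8 + 0 = 36

36


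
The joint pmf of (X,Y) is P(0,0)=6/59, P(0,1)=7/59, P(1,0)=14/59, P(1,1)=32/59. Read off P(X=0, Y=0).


Read from table: P(X=0, Y=0) = 6/59

6/59


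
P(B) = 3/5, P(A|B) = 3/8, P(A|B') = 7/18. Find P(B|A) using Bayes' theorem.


P(A) = P(A|B)P(B) + P(A|B')P(B') = 3/8*3/5 + 7/18*2/5 = 137/360
P(B|A) = P(A|B)P(B)/P(A) = (9/40)/(137/360) = 81/137

81/137


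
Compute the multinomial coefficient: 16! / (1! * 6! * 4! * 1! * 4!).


16! = 20922789888000
Denominator: 1!=1 * 6!=720 * 4!=24 * 1!=1 * 4!=24
Coefficient = 20922789888000 / 414720 = 50450400

50450400


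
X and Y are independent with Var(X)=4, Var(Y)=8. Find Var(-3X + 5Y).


Independence => Cov(X,Y)=0
Var(-3X + 5Y) = (-3)^2*Var(X) + 5^2*Var(Y)
= 9*4 + 25*8 = 236

236


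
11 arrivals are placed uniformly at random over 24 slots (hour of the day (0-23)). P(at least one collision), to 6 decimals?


P(all different) = prod((24-i)/24 for i=0..10) = 0.065479
P(at least one match) = 1 - 0.065479 = 0.934521

0.934521


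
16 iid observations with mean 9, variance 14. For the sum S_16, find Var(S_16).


By independence, Var(S_n) = n*Var(X_1) = 16*14 = 224

224


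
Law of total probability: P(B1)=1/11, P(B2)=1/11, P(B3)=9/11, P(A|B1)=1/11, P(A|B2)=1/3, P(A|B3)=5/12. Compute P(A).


P(A) = P(A|B1)P(B1) + P(A|B2)P(B2) + P(A|B3)P(B3)
= 1/11*1/11 + 1/3*1/11 + 5/12*9/11
= 1/121 + 1/33 + 15/44 = 551/1452

551/1452


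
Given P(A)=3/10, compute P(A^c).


P(A') = 1 - P(A) = 1 - 3/10 = 7/10

7/10


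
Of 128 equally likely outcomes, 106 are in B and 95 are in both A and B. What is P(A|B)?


P(A|B) = P(A∩B)/P(B) = (95/128)/(106/128) = 95/106

95/106


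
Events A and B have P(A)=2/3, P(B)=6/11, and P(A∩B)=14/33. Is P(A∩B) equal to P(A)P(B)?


P(A)*P(B) = 2/3*6/11 = 4/11
P(A∩B) = 14/33 != 4/11, so not independent

No, A and B are not independent


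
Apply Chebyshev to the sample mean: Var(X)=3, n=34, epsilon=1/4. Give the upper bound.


Var(Xbar) = Var(X)/n = 3/34
Chebyshev: P(|Xbar-mu| >= 1/4) <= Var(Xbar)/(1/4)^2 = (3/34)/(1/16) = 24/17
Bound exceeds 1, so trivial bound: 1

1


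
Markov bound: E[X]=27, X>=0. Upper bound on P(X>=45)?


Markov: P(X >= a) <= E[X]/a
P(X >= 45) <= 27/45 = 3/5

3/5


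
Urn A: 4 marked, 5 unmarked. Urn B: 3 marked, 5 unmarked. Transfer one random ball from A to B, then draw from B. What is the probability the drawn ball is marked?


P(transfer marked) = 4/9; P(transfer unmarked) = 5/9
If marked transferred: Urn II has 4 marked of 9, so P(marked|marked moved) = 4/9
If unmarked transferred: Urn II has 3 marked of 9, so P(marked|unmarked moved) = 1/3
By total probability: P(marked) = 4/9*4/9 + 5/9*1/3 = 31/81

31/81


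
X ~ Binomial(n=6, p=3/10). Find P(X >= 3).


P(X>=3) = P(X=3) + P(X=4) + P(X=5) + P(X=6)
= 9261/50000 + 11907/200000 + 5103/500000 + 729/1000000
= 25569/100000

25569/100000


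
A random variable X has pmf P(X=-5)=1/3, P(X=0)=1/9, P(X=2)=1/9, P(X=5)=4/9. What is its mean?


E[X] = sum(x * P(x))
= -5*1/3 + 0*1/9 + 2*1/9 + 5*4/9
= 7/9

7/9


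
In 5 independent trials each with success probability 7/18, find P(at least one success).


P(at least one) = 1 - P(none)
P(none) = (1 - 7/18)^5 = (11/18)^5 = 161051/1889568
P(at least one) = 1 - 161051/1889568 = 1728517/1889568

1728517/1889568


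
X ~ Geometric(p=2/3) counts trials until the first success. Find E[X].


For geometric (trials until first success), E[X] = 1/p = 1/(2/3) = 3/2

3/2


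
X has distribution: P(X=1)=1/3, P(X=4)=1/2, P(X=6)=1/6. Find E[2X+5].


E[2X+5] = sum(g(x)*P(x))
= 7*1/3 + 13*1/2 + 17*1/6
= 35/3

35/3


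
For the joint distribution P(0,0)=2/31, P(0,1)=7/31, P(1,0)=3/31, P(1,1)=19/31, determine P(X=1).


P(X=1) = P(1,0)+P(1,1) = 3/31 + 19/31 = 22/31

22/31


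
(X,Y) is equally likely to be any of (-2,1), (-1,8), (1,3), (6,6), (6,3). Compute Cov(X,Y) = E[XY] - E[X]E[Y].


E[X]=2, E[Y]=21/5, E[XY]=47/5
Cov(X,Y) = E[XY] - E[X]E[Y] = 47/5 - 2*21/5 = 1

1


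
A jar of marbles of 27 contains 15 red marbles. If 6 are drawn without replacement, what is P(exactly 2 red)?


P(X=2) = C(15,2)*C(12,4) / C(27,6)
= 105*495 / 296010
= 51975/296010 = 105/598

105/598


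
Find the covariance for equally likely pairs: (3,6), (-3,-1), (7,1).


E[X]=7/3, E[Y]=2, E[XY]=28/3
Cov(X,Y) = E[XY] - E[X]E[Y] = 28/3 - 7/3*2 = 14/3

14/3


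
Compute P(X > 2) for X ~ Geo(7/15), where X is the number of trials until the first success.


P(X > 2) = P(first 2 trials all fail) = (1-p)^2 = (8/15)^2 = 64/225

64/225


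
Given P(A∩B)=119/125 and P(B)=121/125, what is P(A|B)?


P(A|B) = P(A∩B)/P(B) = (119/125)/(121/125) = 119/121

119/121


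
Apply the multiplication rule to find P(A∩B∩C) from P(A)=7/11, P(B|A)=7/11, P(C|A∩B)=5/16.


P(A∩B∩C) = P(A) * P(B|A) * P(C|A∩B)
= 7/11 * 7/11 * 5/16
= 49/121 * 5/16 = 245/1936

245/1936


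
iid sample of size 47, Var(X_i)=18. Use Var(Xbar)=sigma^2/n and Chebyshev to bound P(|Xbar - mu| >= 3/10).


Var(Xbar) = Var(X)/n = 18/47
Chebyshev: P(|Xbar-mu| >= 3/10) <= Var(Xbar)/(3/10)^2 = (18/47)/(9/100) = 200/47
Bound exceeds 1, so trivial bound: 1

1


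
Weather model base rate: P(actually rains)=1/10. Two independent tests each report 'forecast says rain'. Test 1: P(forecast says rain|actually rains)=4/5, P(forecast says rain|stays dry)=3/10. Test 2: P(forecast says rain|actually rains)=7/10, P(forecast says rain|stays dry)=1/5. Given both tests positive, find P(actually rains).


After test 1: P(+) = 4/5*1/10 + 3/10*9/10 = 7/20
P(B|+) = (2/25)/(7/20) = 8/35
After test 2 (use post1 as new prior): P(+) = 7/10*8/35 + 1/5*27/35 = 11/35
P(B|+,+) = (4/25)/(11/35) = 28/55

28/55


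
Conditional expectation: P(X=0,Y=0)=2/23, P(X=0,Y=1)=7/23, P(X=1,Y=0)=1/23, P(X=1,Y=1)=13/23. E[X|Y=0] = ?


P(Y=0) = 3/23
E[X|Y=0] = (0*2 + 1*1)/3 = 1/3

1/3


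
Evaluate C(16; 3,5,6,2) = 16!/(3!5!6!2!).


16! = 20922789888000
Denominator: 3!=6 * 5!=120 * 6!=720 * 2!=2
Coefficient = 20922789888000 / 1036800 = 20180160

20180160


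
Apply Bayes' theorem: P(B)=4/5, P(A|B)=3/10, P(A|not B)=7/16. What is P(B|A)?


P(A) = P(A|B)P(B) + P(A|B')P(B') = 3/10*4/5 + 7/16*1/5 = 131/400
P(B|A) = P(A|B)P(B)/P(A) = (6/25)/(131/400) = 96/131

96/131


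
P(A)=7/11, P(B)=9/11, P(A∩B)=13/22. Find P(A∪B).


P(A∪B) = P(A) + P(B) - P(A∩B)
= 7/11 + 9/11 - 13/22 = 19/22

19/22


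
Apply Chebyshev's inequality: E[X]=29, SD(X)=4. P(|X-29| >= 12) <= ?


k = 12/4 = 3
Chebyshev: P(|X-mu| >= k*sigma) <= 1/k^2 = 1/3^2 = 1/9

1/9


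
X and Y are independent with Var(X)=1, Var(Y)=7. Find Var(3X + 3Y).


Independence => Cov(X,Y)=0
Var(3X + 3Y) = 3^2*Var(X) + 3^2*Var(Y)
= 9*1 + 9*7 = 72

72


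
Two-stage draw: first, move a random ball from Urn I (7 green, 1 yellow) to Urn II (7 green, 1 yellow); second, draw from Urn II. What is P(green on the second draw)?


P(transfer green) = 7/8; P(transfer yellow) = 1/8
If green transferred: Urn II has 8 green of 9, so P(green|green moved) = 8/9
If yellow transferred: Urn II has 7 green of 9, so P(green|yellow moved) = 7/9
By total probability: P(green) = 7/8*8/9 + 1/8*7/9 = 7/8

7/8


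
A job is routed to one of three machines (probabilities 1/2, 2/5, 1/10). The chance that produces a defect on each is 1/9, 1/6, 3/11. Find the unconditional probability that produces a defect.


P(A) = P(A|B1)P(B1) + P(A|B2)P(B2) + P(A|B3)P(B3)
= 1/9*1/2 + 1/6*2/5 + 3/11*1/10
= 1/18 + 1/15 + 3/110 = 74/495

74/495


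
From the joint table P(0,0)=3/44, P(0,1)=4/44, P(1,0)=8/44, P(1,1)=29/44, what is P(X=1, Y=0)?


Read from table: P(X=1, Y=0) = 8/44 = 2/11

2/11


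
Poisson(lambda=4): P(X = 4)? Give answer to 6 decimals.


P(X=4) = e^(-4) * 4^4 / 4!
≈ 0.01831563889 * 256 / 24
≈ 0.195367

0.195367


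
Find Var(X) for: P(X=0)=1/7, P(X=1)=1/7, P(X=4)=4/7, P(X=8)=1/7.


E[X] = 25/7, E[X^2] = 129/7
Var(X) = E[X^2] - (E[X])^2 = 129/7 - (25/7)^2 = 278/49

278/49


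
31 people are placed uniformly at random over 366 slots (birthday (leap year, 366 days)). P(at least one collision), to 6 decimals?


P(all different) = prod((366-i)/366 for i=0..30) = 0.270541
P(at least one match) = 1 - 0.270541 = 0.729459

0.729459


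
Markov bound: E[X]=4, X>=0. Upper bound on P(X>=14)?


Markov: P(X >= a) <= E[X]/a
P(X >= 14) <= 4/14 = 2/7

2/7


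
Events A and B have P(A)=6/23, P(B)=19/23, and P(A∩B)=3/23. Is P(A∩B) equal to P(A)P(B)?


P(A)*P(B) = 6/23*19/23 = 114/529
P(A∩B) = 3/23 != 114/529, so not independent

No, A and B are not independent


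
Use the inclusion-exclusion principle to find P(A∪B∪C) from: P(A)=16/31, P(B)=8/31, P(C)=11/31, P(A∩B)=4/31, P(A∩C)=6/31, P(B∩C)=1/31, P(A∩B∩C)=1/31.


P(A∪B∪C) = P(A)+P(B)+P(C) - P(AB)-P(AC)-P(BC) + P(ABC)
= 16/31+8/31+11/31 - 4/31-6/31-1/31 + 1/31
= 25/31

25/31


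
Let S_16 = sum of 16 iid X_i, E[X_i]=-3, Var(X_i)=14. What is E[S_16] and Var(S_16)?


E[S_n] = n*mu = 16*-3 = -48
Var(S_n) = n*sigma^2 = 16*14 = 224

E[S_16]=-48, Var(S_16)=224


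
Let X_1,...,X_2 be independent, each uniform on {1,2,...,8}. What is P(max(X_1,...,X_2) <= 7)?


P(max <= 7) = P(all X_i <= 7) = (P(X_1 <= 7))^2
= (7/8)^2 = 49/64

49/64


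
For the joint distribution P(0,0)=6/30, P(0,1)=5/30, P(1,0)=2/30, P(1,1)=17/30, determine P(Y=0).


P(Y=0) = P(0,0)+P(1,0) = 6/30 + 2/30 = 8/30 = 4/15

4/15


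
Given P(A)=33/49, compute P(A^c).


P(A') = 1 - P(A) = 1 - 33/49 = 16/49

16/49


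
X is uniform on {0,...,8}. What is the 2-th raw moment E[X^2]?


E[X^2] = (1/9) * sum(x^2 for x=0..8)
= 204/9 = 68/3

68/3


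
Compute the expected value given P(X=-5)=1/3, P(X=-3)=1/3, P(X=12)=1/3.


E[X] = sum(x * P(x))
= -5*1/3 - 3*1/3 + 12*1/3
= 4/3

4/3


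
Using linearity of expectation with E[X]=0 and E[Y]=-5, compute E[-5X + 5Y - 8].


E[-5X + 5Y - 8] = -5*E[X] + 5*E[Y] - 8
= (-5)*(0) + (5)*(-5) + (-8)
= 0 - 25 - 8 = -33

-33


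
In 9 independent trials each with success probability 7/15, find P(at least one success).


P(at least one) = 1 - P(none)
P(none) = (1 - 7/15)^9 = (8/15)^9 = 134217728/38443359375
P(at least one) = 1 - 134217728/38443359375 = 38309141647/38443359375

38309141647/38443359375


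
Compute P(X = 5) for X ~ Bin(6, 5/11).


P(X=5) = C(6,5) * p^5 * (1-p)^1
= 6 * 3125/161051 * 6/11
= 112500/1771561

112500/1771561


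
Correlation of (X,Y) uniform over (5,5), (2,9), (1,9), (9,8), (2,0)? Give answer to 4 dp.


Cov(X,Y) = 1.2400, Var(X) = 8.5600, Var(Y) = 11.7600
rho = Cov/(sqrt(VarX)*sqrt(VarY)) = 0.1236

0.1236
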